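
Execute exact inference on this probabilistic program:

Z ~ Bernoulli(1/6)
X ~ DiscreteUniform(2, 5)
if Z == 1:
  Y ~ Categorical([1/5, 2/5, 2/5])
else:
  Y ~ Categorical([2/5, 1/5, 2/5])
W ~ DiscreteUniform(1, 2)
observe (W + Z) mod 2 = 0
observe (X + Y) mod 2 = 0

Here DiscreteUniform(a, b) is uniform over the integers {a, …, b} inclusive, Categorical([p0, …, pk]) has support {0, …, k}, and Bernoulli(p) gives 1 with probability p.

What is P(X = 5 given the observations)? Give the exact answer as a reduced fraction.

P(X = 5 | obs) = 7/60

Enumerate traces; 12 have nonzero weight after conditioning:
  (Z=0, X=2, Y=0, W=2) weight 1/24
  (Z=0, X=2, Y=2, W=2) weight 1/24
  (Z=0, X=3, Y=1, W=2) weight 1/48
  (Z=0, X=4, Y=0, W=2) weight 1/24
  (Z=0, X=4, Y=2, W=2) weight 1/24
  (Z=0, X=5, Y=1, W=2) weight 1/48
  (Z=1, X=2, Y=0, W=1) weight 1/240
  (Z=1, X=2, Y=2, W=1) weight 1/120
  … 4 more
Group by X:
  weight(X=2) = 23/240
  weight(X=3) = 7/240
  weight(X=4) = 23/240
  weight(X=5) = 7/240
Total weight = 23/240 + 7/240 + 23/240 + 7/240 = 1/4
P(X=2 | obs) = 23/240 / 1/4 = 23/60
P(X=3 | obs) = 7/240 / 1/4 = 7/60
P(X=4 | obs) = 23/240 / 1/4 = 23/60
P(X=5 | obs) = 7/240 / 1/4 = 7/60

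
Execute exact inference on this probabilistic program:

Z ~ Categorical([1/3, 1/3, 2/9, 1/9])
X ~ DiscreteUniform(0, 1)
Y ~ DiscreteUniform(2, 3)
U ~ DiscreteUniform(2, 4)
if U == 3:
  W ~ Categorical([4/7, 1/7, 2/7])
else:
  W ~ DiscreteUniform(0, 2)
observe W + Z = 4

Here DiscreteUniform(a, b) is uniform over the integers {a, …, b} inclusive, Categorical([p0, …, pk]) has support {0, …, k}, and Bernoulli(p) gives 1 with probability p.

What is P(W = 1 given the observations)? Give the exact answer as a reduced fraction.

Enumerate traces; 24 have nonzero weight after conditioning:
  (Z=2, X=0, Y=2, U=2, W=2) weight 1/162
  (Z=2, X=0, Y=2, U=3, W=2) weight 1/189
  (Z=2, X=0, Y=2, U=4, W=2) weight 1/162
  (Z=2, X=0, Y=3, U=2, W=2) weight 1/162
  (Z=2, X=0, Y=3, U=3, W=2) weight 1/189
  (Z=2, X=0, Y=3, U=4, W=2) weight 1/162
  (Z=2, X=1, Y=2, U=2, W=2) weight 1/162
  (Z=2, X=1, Y=2, U=3, W=2) weight 1/189
  (Z=3, X=0, Y=2, U=2, W=1) weight 1/324
  … 15 more
Group by W:
  weight(W=1) = 17/567
  weight(W=2) = 40/567
Total weight = 17/567 + 40/567 = 19/189
P(W=1 | obs) = 17/567 / 19/189 = 17/57
P(W=2 | obs) = 40/567 / 19/189 = 40/57

P(W = 1 | obs) = 17/57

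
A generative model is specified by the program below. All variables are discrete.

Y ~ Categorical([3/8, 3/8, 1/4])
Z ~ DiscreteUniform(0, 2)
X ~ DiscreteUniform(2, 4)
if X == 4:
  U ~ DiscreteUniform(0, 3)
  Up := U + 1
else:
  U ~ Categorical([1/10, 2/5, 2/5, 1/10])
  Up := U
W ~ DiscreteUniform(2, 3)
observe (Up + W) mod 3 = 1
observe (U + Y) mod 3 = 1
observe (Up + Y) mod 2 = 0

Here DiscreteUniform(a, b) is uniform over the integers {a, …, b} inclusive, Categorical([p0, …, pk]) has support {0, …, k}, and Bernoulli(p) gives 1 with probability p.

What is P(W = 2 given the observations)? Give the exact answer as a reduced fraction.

P(W = 2 | obs) = 47/62

Enumerate traces; 12 have nonzero weight after conditioning:
  (Y=0, Z=0, X=4, U=1, W=2) weight 1/192
  (Y=0, Z=1, X=4, U=1, W=2) weight 1/192
  (Y=0, Z=2, X=4, U=1, W=2) weight 1/192
  (Y=1, Z=0, X=4, U=0, W=3) weight 1/192
  (Y=1, Z=1, X=4, U=0, W=3) weight 1/192
  (Y=1, Z=2, X=4, U=0, W=3) weight 1/192
  (Y=2, Z=0, X=2, U=2, W=2) weight 1/180
  (Y=2, Z=0, X=3, U=2, W=2) weight 1/180
  … 4 more
Group by W:
  weight(W=2) = 47/960
  weight(W=3) = 1/64
Total weight = 47/960 + 1/64 = 31/480
P(W=2 | obs) = 47/960 / 31/480 = 47/62
P(W=3 | obs) = 1/64 / 31/480 = 15/62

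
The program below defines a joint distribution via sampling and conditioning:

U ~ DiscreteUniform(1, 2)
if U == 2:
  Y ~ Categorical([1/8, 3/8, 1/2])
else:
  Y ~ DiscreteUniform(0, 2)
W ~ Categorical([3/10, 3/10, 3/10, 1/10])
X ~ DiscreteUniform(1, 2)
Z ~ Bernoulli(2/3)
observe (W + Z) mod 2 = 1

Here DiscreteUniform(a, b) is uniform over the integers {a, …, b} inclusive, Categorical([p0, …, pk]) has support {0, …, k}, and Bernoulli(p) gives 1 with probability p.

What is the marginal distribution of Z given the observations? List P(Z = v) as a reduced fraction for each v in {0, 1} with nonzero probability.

P(Z=0) = 1/4, P(Z=1) = 3/4

Enumerate traces; 48 have nonzero weight after conditioning:
  (U=1, Y=0, W=0, X=1, Z=1) weight 1/60
  (U=1, Y=0, W=0, X=2, Z=1) weight 1/60
  (U=1, Y=0, W=1, X=1, Z=0) weight 1/120
  (U=1, Y=0, W=1, X=2, Z=0) weight 1/120
  (U=1, Y=0, W=2, X=1, Z=1) weight 1/60
  (U=1, Y=0, W=2, X=2, Z=1) weight 1/60
  (U=1, Y=0, W=3, X=1, Z=0) weight 1/360
  (U=1, Y=0, W=3, X=2, Z=0) weight 1/360
  … 40 more
Group by Z:
  weight(Z=0) = 2/15
  weight(Z=1) = 2/5
Total weight = 2/15 + 2/5 = 8/15
P(Z=0 | obs) = 2/15 / 8/15 = 1/4
P(Z=1 | obs) = 2/5 / 8/15 = 3/4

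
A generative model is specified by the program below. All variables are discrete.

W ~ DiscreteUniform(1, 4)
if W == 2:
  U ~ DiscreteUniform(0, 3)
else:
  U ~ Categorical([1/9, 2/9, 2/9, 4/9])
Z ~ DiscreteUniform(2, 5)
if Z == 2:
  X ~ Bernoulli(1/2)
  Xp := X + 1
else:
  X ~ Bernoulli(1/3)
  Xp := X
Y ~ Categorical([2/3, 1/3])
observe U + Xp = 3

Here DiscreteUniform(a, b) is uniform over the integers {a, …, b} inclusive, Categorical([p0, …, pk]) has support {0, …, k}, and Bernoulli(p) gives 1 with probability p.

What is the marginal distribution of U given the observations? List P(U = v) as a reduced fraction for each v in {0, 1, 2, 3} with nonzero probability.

Enumerate traces; 64 have nonzero weight after conditioning:
  (W=1, U=1, Z=2, X=1, Y=0) weight 1/216
  (W=1, U=1, Z=2, X=1, Y=1) weight 1/432
  (W=1, U=2, Z=2, X=0, Y=0) weight 1/216
  (W=1, U=2, Z=2, X=0, Y=1) weight 1/432
  (W=1, U=2, Z=3, X=1, Y=0) weight 1/324
  (W=1, U=2, Z=3, X=1, Y=1) weight 1/648
  (W=1, U=2, Z=4, X=1, Y=0) weight 1/324
  (W=1, U=2, Z=4, X=1, Y=1) weight 1/648
  (W=1, U=3, Z=3, X=0, Y=0) weight 1/81
  … 55 more
Group by U:
  weight(U=1) = 11/384
  weight(U=2) = 11/128
  weight(U=3) = 19/96
Total weight = 11/384 + 11/128 + 19/96 = 5/16
P(U=1 | obs) = 11/384 / 5/16 = 11/120
P(U=2 | obs) = 11/128 / 5/16 = 11/40
P(U=3 | obs) = 19/96 / 5/16 = 19/30

P(U=1) = 11/120, P(U=2) = 11/40, P(U=3) = 19/30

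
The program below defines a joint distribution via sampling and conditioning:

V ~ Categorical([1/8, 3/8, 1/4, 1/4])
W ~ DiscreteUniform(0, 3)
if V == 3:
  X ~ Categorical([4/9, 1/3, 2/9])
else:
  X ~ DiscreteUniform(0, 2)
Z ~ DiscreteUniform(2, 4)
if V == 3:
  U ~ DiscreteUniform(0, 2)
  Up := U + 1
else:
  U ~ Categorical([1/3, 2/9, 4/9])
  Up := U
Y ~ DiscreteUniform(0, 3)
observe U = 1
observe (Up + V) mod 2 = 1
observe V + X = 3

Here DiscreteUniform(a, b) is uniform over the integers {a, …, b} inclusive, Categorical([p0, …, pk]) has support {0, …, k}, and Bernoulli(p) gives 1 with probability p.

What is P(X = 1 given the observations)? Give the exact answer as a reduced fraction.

Enumerate traces; 96 have nonzero weight after conditioning:
  (V=2, W=0, X=1, Z=2, U=1, Y=0) weight 1/2592
  (V=2, W=0, X=1, Z=2, U=1, Y=1) weight 1/2592
  (V=2, W=0, X=1, Z=2, U=1, Y=2) weight 1/2592
  (V=2, W=0, X=1, Z=2, U=1, Y=3) weight 1/2592
  (V=2, W=0, X=1, Z=3, U=1, Y=0) weight 1/2592
  (V=2, W=0, X=1, Z=3, U=1, Y=1) weight 1/2592
  (V=2, W=0, X=1, Z=3, U=1, Y=2) weight 1/2592
  (V=2, W=0, X=1, Z=3, U=1, Y=3) weight 1/2592
  (V=3, W=0, X=0, Z=2, U=1, Y=0) weight 1/1296
  … 87 more
Group by X:
  weight(X=0) = 1/27
  weight(X=1) = 1/54
Total weight = 1/27 + 1/54 = 1/18
P(X=0 | obs) = 1/27 / 1/18 = 2/3
P(X=1 | obs) = 1/54 / 1/18 = 1/3

P(X = 1 | obs) = 1/3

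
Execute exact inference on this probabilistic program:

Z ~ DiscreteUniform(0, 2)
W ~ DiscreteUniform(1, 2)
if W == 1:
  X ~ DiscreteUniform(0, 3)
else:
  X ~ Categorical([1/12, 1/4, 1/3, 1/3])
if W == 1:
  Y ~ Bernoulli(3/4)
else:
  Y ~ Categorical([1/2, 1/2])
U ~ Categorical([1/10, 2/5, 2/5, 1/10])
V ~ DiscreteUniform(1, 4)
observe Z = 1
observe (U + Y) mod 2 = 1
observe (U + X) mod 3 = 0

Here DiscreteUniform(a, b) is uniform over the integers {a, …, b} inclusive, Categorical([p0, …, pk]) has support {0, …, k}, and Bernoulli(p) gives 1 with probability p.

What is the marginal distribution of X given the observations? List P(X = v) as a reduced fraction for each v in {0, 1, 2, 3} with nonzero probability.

P(X=0) = 4/37, P(X=1) = 15/37, P(X=2) = 11/37, P(X=3) = 7/37

Enumerate traces; 48 have nonzero weight after conditioning:
  (Z=1, W=1, X=0, Y=0, U=3, V=1) weight 1/3840
  (Z=1, W=1, X=0, Y=0, U=3, V=2) weight 1/3840
  (Z=1, W=1, X=0, Y=0, U=3, V=3) weight 1/3840
  (Z=1, W=1, X=0, Y=0, U=3, V=4) weight 1/3840
  (Z=1, W=1, X=0, Y=1, U=0, V=1) weight 1/1280
  (Z=1, W=1, X=0, Y=1, U=0, V=2) weight 1/1280
  (Z=1, W=1, X=0, Y=1, U=0, V=3) weight 1/1280
  (Z=1, W=1, X=0, Y=1, U=0, V=4) weight 1/1280
  (Z=1, W=1, X=1, Y=1, U=2, V=1) weight 1/320
  (Z=1, W=1, X=2, Y=0, U=1, V=1) weight 1/960
  … 38 more
Group by X:
  weight(X=0) = 1/180
  weight(X=1) = 1/48
  weight(X=2) = 11/720
  weight(X=3) = 7/720
Total weight = 1/180 + 1/48 + 11/720 + 7/720 = 37/720
P(X=0 | obs) = 1/180 / 37/720 = 4/37
P(X=1 | obs) = 1/48 / 37/720 = 15/37
P(X=2 | obs) = 11/720 / 37/720 = 11/37
P(X=3 | obs) = 7/720 / 37/720 = 7/37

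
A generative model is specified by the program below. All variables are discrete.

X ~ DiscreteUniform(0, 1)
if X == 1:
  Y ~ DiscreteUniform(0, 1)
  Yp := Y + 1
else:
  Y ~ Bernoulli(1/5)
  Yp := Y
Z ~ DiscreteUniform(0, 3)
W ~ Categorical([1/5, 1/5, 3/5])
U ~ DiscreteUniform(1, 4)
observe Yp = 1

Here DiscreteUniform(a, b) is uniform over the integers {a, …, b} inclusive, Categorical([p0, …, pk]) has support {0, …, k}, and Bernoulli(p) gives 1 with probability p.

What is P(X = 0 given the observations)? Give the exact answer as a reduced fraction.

Enumerate traces; 96 have nonzero weight after conditioning:
  (X=0, Y=1, Z=0, W=0, U=1) weight 1/800
  (X=0, Y=1, Z=0, W=0, U=2) weight 1/800
  (X=0, Y=1, Z=0, W=0, U=3) weight 1/800
  (X=0, Y=1, Z=0, W=0, U=4) weight 1/800
  (X=0, Y=1, Z=0, W=1, U=1) weight 1/800
  (X=0, Y=1, Z=0, W=1, U=2) weight 1/800
  (X=0, Y=1, Z=0, W=1, U=3) weight 1/800
  (X=0, Y=1, Z=0, W=1, U=4) weight 1/800
  (X=1, Y=0, Z=0, W=0, U=1) weight 1/320
  … 87 more
Group by X:
  weight(X=0) = 1/10
  weight(X=1) = 1/4
Total weight = 1/10 + 1/4 = 7/20
P(X=0 | obs) = 1/10 / 7/20 = 2/7
P(X=1 | obs) = 1/4 / 7/20 = 5/7

P(X = 0 | obs) = 2/7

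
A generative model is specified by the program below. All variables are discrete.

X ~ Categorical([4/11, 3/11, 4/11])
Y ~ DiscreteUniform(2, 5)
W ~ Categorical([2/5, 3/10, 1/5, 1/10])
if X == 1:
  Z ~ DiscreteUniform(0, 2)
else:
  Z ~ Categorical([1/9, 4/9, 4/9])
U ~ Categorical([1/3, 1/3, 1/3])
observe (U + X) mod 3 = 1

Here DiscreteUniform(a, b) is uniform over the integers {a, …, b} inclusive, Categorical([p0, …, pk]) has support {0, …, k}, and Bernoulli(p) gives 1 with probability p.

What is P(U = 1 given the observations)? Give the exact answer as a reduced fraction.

Enumerate traces; 144 have nonzero weight after conditioning:
  (X=0, Y=2, W=0, Z=0, U=1) weight 2/1485
  (X=0, Y=2, W=0, Z=1, U=1) weight 8/1485
  (X=0, Y=2, W=0, Z=2, U=1) weight 8/1485
  (X=0, Y=2, W=1, Z=0, U=1) weight 1/990
  (X=0, Y=2, W=1, Z=1, U=1) weight 2/495
  (X=0, Y=2, W=1, Z=2, U=1) weight 2/495
  (X=0, Y=2, W=2, Z=0, U=1) weight 1/1485
  (X=0, Y=2, W=2, Z=1, U=1) weight 4/1485
  (X=1, Y=2, W=0, Z=0, U=0) weight 1/330
  (X=2, Y=2, W=0, Z=0, U=2) weight 2/1485
  … 134 more
Group by U:
  weight(U=0) = 1/11
  weight(U=1) = 4/33
  weight(U=2) = 4/33
Total weight = 1/11 + 4/33 + 4/33 = 1/3
P(U=0 | obs) = 1/11 / 1/3 = 3/11
P(U=1 | obs) = 4/33 / 1/3 = 4/11
P(U=2 | obs) = 4/33 / 1/3 = 4/11

P(U = 1 | obs) = 4/11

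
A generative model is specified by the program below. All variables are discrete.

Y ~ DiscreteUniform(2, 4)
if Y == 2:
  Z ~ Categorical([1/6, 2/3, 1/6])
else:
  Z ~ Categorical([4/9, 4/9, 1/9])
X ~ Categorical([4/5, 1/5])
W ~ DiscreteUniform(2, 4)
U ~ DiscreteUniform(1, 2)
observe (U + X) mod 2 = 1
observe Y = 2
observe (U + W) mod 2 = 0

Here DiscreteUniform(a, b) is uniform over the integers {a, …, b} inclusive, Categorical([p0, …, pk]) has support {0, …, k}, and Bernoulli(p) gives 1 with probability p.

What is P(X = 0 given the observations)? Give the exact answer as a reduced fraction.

P(X = 0 | obs) = 2/3

Enumerate traces; 9 have nonzero weight after conditioning:
  (Y=2, Z=0, X=0, W=3, U=1) weight 1/135
  (Y=2, Z=0, X=1, W=2, U=2) weight 1/540
  (Y=2, Z=0, X=1, W=4, U=2) weight 1/540
  (Y=2, Z=1, X=0, W=3, U=1) weight 4/135
  (Y=2, Z=1, X=1, W=2, U=2) weight 1/135
  (Y=2, Z=1, X=1, W=4, U=2) weight 1/135
  (Y=2, Z=2, X=0, W=3, U=1) weight 1/135
  (Y=2, Z=2, X=1, W=2, U=2) weight 1/540
  … 1 more
Group by X:
  weight(X=0) = 2/45
  weight(X=1) = 1/45
Total weight = 2/45 + 1/45 = 1/15
P(X=0 | obs) = 2/45 / 1/15 = 2/3
P(X=1 | obs) = 1/45 / 1/15 = 1/3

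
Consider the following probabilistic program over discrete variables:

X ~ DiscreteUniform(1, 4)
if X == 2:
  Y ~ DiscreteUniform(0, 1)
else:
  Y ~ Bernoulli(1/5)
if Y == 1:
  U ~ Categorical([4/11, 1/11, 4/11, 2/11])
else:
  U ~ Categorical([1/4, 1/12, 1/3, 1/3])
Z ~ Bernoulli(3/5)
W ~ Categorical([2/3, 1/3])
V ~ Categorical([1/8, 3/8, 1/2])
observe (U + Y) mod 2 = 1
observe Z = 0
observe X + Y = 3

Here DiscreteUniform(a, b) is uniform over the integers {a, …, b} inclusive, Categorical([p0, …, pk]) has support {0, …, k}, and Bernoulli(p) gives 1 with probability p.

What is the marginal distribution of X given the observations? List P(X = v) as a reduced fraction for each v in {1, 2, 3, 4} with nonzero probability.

P(X=2) = 12/23, P(X=3) = 11/23

Enumerate traces; 24 have nonzero weight after conditioning:
  (X=2, Y=1, U=0, Z=0, W=0, V=0) weight 1/660
  (X=2, Y=1, U=0, Z=0, W=0, V=1) weight 1/220
  (X=2, Y=1, U=0, Z=0, W=0, V=2) weight 1/165
  (X=2, Y=1, U=0, Z=0, W=1, V=0) weight 1/1320
  (X=2, Y=1, U=0, Z=0, W=1, V=1) weight 1/440
  (X=2, Y=1, U=0, Z=0, W=1, V=2) weight 1/330
  (X=2, Y=1, U=2, Z=0, W=0, V=0) weight 1/660
  (X=2, Y=1, U=2, Z=0, W=0, V=1) weight 1/220
  (X=3, Y=0, U=1, Z=0, W=0, V=0) weight 1/1800
  … 15 more
Group by X:
  weight(X=2) = 2/55
  weight(X=3) = 1/30
Total weight = 2/55 + 1/30 = 23/330
P(X=2 | obs) = 2/55 / 23/330 = 12/23
P(X=3 | obs) = 1/30 / 23/330 = 11/23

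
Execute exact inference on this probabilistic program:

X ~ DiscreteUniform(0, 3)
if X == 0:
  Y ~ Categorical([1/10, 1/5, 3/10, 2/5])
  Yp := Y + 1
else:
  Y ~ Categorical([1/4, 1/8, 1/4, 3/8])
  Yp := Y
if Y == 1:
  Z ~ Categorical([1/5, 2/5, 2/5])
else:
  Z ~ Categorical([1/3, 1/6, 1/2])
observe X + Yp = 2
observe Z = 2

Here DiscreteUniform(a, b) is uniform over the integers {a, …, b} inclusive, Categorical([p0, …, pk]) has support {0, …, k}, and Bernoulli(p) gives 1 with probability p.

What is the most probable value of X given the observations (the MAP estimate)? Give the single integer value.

argmax_v P(X = v | obs) = 2

Enumerate traces; 3 have nonzero weight after conditioning:
  (X=0, Y=1, Z=2) weight 1/50
  (X=1, Y=1, Z=2) weight 1/80
  (X=2, Y=0, Z=2) weight 1/32
Group by X:
  weight(X=0) = 1/50
  weight(X=1) = 1/80
  weight(X=2) = 1/32
Total weight = 1/50 + 1/80 + 1/32 = 51/800
P(X=0 | obs) = 1/50 / 51/800 = 16/51
P(X=1 | obs) = 1/80 / 51/800 = 10/51
P(X=2 | obs) = 1/32 / 51/800 = 25/51
argmax = 2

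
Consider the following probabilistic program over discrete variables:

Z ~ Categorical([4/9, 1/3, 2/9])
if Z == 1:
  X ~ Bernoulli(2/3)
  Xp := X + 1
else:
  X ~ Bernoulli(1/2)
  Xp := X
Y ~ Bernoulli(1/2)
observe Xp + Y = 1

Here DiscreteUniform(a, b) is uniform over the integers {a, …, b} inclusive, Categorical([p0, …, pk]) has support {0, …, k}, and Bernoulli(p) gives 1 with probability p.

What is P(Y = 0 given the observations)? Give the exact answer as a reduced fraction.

Enumerate traces; 5 have nonzero weight after conditioning:
  (Z=0, X=0, Y=1) weight 1/9
  (Z=0, X=1, Y=0) weight 1/9
  (Z=1, X=0, Y=0) weight 1/18
  (Z=2, X=0, Y=1) weight 1/18
  (Z=2, X=1, Y=0) weight 1/18
Group by Y:
  weight(Y=0) = 2/9
  weight(Y=1) = 1/6
Total weight = 2/9 + 1/6 = 7/18
P(Y=0 | obs) = 2/9 / 7/18 = 4/7
P(Y=1 | obs) = 1/6 / 7/18 = 3/7

P(Y = 0 | obs) = 4/7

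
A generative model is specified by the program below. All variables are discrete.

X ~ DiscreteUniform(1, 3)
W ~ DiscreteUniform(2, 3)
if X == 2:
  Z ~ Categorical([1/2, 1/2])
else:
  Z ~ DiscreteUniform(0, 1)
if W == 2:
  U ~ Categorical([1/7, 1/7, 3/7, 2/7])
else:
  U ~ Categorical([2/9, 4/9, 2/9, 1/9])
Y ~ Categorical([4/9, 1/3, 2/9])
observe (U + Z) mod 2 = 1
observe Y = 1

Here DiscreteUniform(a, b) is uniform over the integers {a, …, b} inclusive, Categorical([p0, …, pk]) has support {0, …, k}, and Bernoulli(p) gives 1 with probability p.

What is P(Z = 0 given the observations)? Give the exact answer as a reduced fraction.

P(Z = 0 | obs) = 31/63

Enumerate traces; 24 have nonzero weight after conditioning:
  (X=1, W=2, Z=0, U=1, Y=1) weight 1/252
  (X=1, W=2, Z=0, U=3, Y=1) weight 1/126
  (X=1, W=2, Z=1, U=0, Y=1) weight 1/252
  (X=1, W=2, Z=1, U=2, Y=1) weight 1/84
  (X=1, W=3, Z=0, U=1, Y=1) weight 1/81
  (X=1, W=3, Z=0, U=3, Y=1) weight 1/324
  (X=1, W=3, Z=1, U=0, Y=1) weight 1/162
  (X=1, W=3, Z=1, U=2, Y=1) weight 1/162
  … 16 more
Group by Z:
  weight(Z=0) = 31/378
  weight(Z=1) = 16/189
Total weight = 31/378 + 16/189 = 1/6
P(Z=0 | obs) = 31/378 / 1/6 = 31/63
P(Z=1 | obs) = 16/189 / 1/6 = 32/63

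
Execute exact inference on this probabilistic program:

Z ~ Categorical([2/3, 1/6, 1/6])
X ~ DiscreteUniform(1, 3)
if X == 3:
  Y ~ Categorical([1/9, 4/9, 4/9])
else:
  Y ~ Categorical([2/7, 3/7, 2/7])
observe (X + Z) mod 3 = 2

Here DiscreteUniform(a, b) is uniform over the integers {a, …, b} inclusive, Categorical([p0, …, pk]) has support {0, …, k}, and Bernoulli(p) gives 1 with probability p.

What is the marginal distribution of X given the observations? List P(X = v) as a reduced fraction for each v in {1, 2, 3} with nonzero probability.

P(X=1) = 1/6, P(X=2) = 2/3, P(X=3) = 1/6

Enumerate traces; 9 have nonzero weight after conditioning:
  (Z=0, X=2, Y=0) weight 4/63
  (Z=0, X=2, Y=1) weight 2/21
  (Z=0, X=2, Y=2) weight 4/63
  (Z=1, X=1, Y=0) weight 1/63
  (Z=1, X=1, Y=1) weight 1/42
  (Z=1, X=1, Y=2) weight 1/63
  (Z=2, X=3, Y=0) weight 1/162
  (Z=2, X=3, Y=1) weight 2/81
  … 1 more
Group by X:
  weight(X=1) = 1/18
  weight(X=2) = 2/9
  weight(X=3) = 1/18
Total weight = 1/18 + 2/9 + 1/18 = 1/3
P(X=1 | obs) = 1/18 / 1/3 = 1/6
P(X=2 | obs) = 2/9 / 1/3 = 2/3
P(X=3 | obs) = 1/18 / 1/3 = 1/6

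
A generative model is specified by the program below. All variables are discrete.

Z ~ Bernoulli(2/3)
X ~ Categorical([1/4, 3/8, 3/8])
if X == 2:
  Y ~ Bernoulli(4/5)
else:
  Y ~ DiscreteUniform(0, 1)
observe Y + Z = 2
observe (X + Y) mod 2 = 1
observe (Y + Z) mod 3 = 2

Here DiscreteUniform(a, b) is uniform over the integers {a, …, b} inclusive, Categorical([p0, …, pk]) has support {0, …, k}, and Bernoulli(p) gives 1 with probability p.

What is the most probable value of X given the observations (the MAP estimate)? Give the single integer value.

Enumerate traces; 2 have nonzero weight after conditioning:
  (Z=1, X=0, Y=1) weight 1/12
  (Z=1, X=2, Y=1) weight 1/5
Group by X:
  weight(X=0) = 1/12
  weight(X=2) = 1/5
Total weight = 1/12 + 1/5 = 17/60
P(X=0 | obs) = 1/12 / 17/60 = 5/17
P(X=2 | obs) = 1/5 / 17/60 = 12/17
argmax = 2

argmax_v P(X = v | obs) = 2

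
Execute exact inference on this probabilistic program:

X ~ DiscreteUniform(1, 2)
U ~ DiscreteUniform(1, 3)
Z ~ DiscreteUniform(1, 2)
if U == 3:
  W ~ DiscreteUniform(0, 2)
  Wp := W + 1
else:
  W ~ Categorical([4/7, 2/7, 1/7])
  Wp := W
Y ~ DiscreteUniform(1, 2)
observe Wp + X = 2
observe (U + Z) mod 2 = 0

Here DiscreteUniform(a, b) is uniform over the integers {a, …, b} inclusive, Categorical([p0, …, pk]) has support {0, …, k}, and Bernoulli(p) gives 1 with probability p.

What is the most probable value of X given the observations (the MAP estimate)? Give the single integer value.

argmax_v P(X = v | obs) = 2

Enumerate traces; 10 have nonzero weight after conditioning:
  (X=1, U=1, Z=1, W=1, Y=1) weight 1/84
  (X=1, U=1, Z=1, W=1, Y=2) weight 1/84
  (X=1, U=2, Z=2, W=1, Y=1) weight 1/84
  (X=1, U=2, Z=2, W=1, Y=2) weight 1/84
  (X=1, U=3, Z=1, W=0, Y=1) weight 1/72
  (X=1, U=3, Z=1, W=0, Y=2) weight 1/72
  (X=2, U=1, Z=1, W=0, Y=1) weight 1/42
  (X=2, U=1, Z=1, W=0, Y=2) weight 1/42
  … 2 more
Group by X:
  weight(X=1) = 19/252
  weight(X=2) = 2/21
Total weight = 19/252 + 2/21 = 43/252
P(X=1 | obs) = 19/252 / 43/252 = 19/43
P(X=2 | obs) = 2/21 / 43/252 = 24/43
argmax = 2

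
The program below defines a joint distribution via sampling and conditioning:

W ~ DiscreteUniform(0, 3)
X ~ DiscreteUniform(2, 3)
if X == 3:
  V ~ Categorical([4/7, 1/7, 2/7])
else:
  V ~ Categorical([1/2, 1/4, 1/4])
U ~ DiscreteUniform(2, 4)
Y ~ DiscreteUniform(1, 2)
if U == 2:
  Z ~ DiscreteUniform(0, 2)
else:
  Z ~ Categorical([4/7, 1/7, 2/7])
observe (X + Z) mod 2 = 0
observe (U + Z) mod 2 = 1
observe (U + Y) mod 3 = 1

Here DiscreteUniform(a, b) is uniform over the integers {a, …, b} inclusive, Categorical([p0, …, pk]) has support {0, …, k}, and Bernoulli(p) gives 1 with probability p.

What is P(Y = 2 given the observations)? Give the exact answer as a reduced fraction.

Enumerate traces; 36 have nonzero weight after conditioning:
  (W=0, X=2, V=0, U=3, Y=1, Z=0) weight 1/168
  (W=0, X=2, V=0, U=3, Y=1, Z=2) weight 1/336
  (W=0, X=2, V=1, U=3, Y=1, Z=0) weight 1/336
  (W=0, X=2, V=1, U=3, Y=1, Z=2) weight 1/672
  (W=0, X=2, V=2, U=3, Y=1, Z=0) weight 1/336
  (W=0, X=2, V=2, U=3, Y=1, Z=2) weight 1/672
  (W=0, X=3, V=0, U=2, Y=2, Z=1) weight 1/252
  (W=0, X=3, V=1, U=2, Y=2, Z=1) weight 1/1008
  … 28 more
Group by Y:
  weight(Y=1) = 1/14
  weight(Y=2) = 1/36
Total weight = 1/14 + 1/36 = 25/252
P(Y=1 | obs) = 1/14 / 25/252 = 18/25
P(Y=2 | obs) = 1/36 / 25/252 = 7/25

P(Y = 2 | obs) = 7/25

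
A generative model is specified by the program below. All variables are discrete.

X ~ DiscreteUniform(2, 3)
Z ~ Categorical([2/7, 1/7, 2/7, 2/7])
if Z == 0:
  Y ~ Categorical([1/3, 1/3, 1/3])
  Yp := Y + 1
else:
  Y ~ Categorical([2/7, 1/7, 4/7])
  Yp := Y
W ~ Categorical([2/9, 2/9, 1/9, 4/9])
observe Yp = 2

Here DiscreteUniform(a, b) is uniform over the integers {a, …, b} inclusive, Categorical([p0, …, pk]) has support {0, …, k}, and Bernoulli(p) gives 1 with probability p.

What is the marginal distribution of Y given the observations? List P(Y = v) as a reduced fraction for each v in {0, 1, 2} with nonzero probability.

P(Y=1) = 7/37, P(Y=2) = 30/37

Enumerate traces; 32 have nonzero weight after conditioning:
  (X=2, Z=0, Y=1, W=0) weight 2/189
  (X=2, Z=0, Y=1, W=1) weight 2/189
  (X=2, Z=0, Y=1, W=2) weight 1/189
  (X=2, Z=0, Y=1, W=3) weight 4/189
  (X=2, Z=1, Y=2, W=0) weight 4/441
  (X=2, Z=1, Y=2, W=1) weight 4/441
  (X=2, Z=1, Y=2, W=2) weight 2/441
  (X=2, Z=1, Y=2, W=3) weight 8/441
  … 24 more
Group by Y:
  weight(Y=1) = 2/21
  weight(Y=2) = 20/49
Total weight = 2/21 + 20/49 = 74/147
P(Y=1 | obs) = 2/21 / 74/147 = 7/37
P(Y=2 | obs) = 20/49 / 74/147 = 30/37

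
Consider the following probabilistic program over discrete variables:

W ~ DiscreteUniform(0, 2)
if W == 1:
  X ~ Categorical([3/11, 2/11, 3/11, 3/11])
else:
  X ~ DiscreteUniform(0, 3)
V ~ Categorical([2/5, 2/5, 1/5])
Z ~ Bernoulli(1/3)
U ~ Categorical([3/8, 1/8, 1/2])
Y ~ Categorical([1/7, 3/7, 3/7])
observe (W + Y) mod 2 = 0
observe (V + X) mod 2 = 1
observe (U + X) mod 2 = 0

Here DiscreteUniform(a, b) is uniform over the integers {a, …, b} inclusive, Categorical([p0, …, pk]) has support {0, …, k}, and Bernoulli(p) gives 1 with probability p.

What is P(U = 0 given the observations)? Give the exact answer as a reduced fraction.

Enumerate traces; 80 have nonzero weight after conditioning:
  (W=0, X=0, V=1, Z=0, U=0, Y=0) weight 1/840
  (W=0, X=0, V=1, Z=0, U=0, Y=2) weight 1/280
  (W=0, X=0, V=1, Z=0, U=2, Y=0) weight 1/630
  (W=0, X=0, V=1, Z=0, U=2, Y=2) weight 1/210
  (W=0, X=0, V=1, Z=1, U=0, Y=0) weight 1/1680
  (W=0, X=0, V=1, Z=1, U=0, Y=2) weight 1/560
  (W=0, X=0, V=1, Z=1, U=2, Y=0) weight 1/1260
  (W=0, X=0, V=1, Z=1, U=2, Y=2) weight 1/420
  (W=0, X=1, V=0, Z=0, U=1, Y=0) weight 1/2520
  … 71 more
Group by U:
  weight(U=0) = 31/770
  weight(U=1) = 59/3080
  weight(U=2) = 62/1155
Total weight = 31/770 + 59/3080 + 62/1155 = 19/168
P(U=0 | obs) = 31/770 / 19/168 = 372/1045
P(U=1 | obs) = 59/3080 / 19/168 = 177/1045
P(U=2 | obs) = 62/1155 / 19/168 = 496/1045

P(U = 0 | obs) = 372/1045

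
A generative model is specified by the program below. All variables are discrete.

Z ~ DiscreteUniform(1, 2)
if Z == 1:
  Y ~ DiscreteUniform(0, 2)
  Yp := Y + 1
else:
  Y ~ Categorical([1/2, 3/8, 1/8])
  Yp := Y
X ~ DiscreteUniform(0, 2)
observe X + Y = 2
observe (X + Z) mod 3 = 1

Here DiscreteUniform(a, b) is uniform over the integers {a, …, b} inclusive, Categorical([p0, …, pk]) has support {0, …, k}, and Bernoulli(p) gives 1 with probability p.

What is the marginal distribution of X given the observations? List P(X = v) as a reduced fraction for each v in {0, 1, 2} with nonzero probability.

P(X=0) = 2/5, P(X=2) = 3/5

Enumerate traces; 2 have nonzero weight after conditioning:
  (Z=1, Y=2, X=0) weight 1/18
  (Z=2, Y=0, X=2) weight 1/12
Group by X:
  weight(X=0) = 1/18
  weight(X=2) = 1/12
Total weight = 1/18 + 1/12 = 5/36
P(X=0 | obs) = 1/18 / 5/36 = 2/5
P(X=2 | obs) = 1/12 / 5/36 = 3/5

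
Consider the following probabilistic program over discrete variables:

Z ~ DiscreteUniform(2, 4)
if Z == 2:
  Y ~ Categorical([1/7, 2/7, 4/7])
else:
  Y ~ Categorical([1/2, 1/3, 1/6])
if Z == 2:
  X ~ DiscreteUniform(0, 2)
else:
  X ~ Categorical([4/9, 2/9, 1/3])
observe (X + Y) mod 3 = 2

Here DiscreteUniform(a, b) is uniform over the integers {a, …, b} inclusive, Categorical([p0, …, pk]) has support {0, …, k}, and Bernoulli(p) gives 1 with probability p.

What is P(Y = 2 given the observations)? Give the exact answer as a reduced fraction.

Enumerate traces; 9 have nonzero weight after conditioning:
  (Z=2, Y=0, X=2) weight 1/63
  (Z=2, Y=1, X=1) weight 2/63
  (Z=2, Y=2, X=0) weight 4/63
  (Z=3, Y=0, X=2) weight 1/18
  (Z=3, Y=1, X=1) weight 2/81
  (Z=3, Y=2, X=0) weight 2/81
  (Z=4, Y=0, X=2) weight 1/18
  (Z=4, Y=1, X=1) weight 2/81
  … 1 more
Group by Y:
  weight(Y=0) = 8/63
  weight(Y=1) = 46/567
  weight(Y=2) = 64/567
Total weight = 8/63 + 46/567 + 64/567 = 26/81
P(Y=0 | obs) = 8/63 / 26/81 = 36/91
P(Y=1 | obs) = 46/567 / 26/81 = 23/91
P(Y=2 | obs) = 64/567 / 26/81 = 32/91

P(Y = 2 | obs) = 32/91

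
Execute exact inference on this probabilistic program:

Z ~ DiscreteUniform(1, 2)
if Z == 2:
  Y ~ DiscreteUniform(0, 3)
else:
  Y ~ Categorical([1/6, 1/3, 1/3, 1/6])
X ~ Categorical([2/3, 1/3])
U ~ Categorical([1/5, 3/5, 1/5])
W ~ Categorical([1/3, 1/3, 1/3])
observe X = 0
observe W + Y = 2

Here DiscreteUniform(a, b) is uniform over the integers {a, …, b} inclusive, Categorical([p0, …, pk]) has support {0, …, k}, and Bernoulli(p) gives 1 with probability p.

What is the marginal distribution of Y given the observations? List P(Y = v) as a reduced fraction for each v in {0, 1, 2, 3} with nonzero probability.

P(Y=0) = 5/19, P(Y=1) = 7/19, P(Y=2) = 7/19

Enumerate traces; 18 have nonzero weight after conditioning:
  (Z=1, Y=0, X=0, U=0, W=2) weight 1/270
  (Z=1, Y=0, X=0, U=1, W=2) weight 1/90
  (Z=1, Y=0, X=0, U=2, W=2) weight 1/270
  (Z=1, Y=1, X=0, U=0, W=1) weight 1/135
  (Z=1, Y=1, X=0, U=1, W=1) weight 1/45
  (Z=1, Y=1, X=0, U=2, W=1) weight 1/135
  (Z=1, Y=2, X=0, U=0, W=0) weight 1/135
  (Z=1, Y=2, X=0, U=1, W=0) weight 1/45
  … 10 more
Group by Y:
  weight(Y=0) = 5/108
  weight(Y=1) = 7/108
  weight(Y=2) = 7/108
Total weight = 5/108 + 7/108 + 7/108 = 19/108
P(Y=0 | obs) = 5/108 / 19/108 = 5/19
P(Y=1 | obs) = 7/108 / 19/108 = 7/19
P(Y=2 | obs) = 7/108 / 19/108 = 7/19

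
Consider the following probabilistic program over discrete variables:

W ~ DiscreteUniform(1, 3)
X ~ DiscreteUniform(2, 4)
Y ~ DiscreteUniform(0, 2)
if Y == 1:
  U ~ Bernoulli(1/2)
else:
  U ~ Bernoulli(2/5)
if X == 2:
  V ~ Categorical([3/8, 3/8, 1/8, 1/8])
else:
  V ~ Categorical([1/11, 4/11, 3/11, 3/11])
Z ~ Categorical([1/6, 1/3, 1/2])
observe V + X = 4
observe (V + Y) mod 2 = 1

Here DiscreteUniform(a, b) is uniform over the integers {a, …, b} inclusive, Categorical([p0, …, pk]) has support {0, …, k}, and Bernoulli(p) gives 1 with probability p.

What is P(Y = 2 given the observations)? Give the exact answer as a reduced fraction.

P(Y = 2 | obs) = 32/83

Enumerate traces; 72 have nonzero weight after conditioning:
  (W=1, X=2, Y=1, U=0, V=2, Z=0) weight 1/2592
  (W=1, X=2, Y=1, U=0, V=2, Z=1) weight 1/1296
  (W=1, X=2, Y=1, U=0, V=2, Z=2) weight 1/864
  (W=1, X=2, Y=1, U=1, V=2, Z=0) weight 1/2592
  (W=1, X=2, Y=1, U=1, V=2, Z=1) weight 1/1296
  (W=1, X=2, Y=1, U=1, V=2, Z=2) weight 1/864
  (W=1, X=3, Y=0, U=0, V=1, Z=0) weight 2/1485
  (W=1, X=3, Y=0, U=0, V=1, Z=1) weight 4/1485
  (W=1, X=3, Y=2, U=0, V=1, Z=0) weight 2/1485
  … 63 more
Group by Y:
  weight(Y=0) = 4/99
  weight(Y=1) = 19/792
  weight(Y=2) = 4/99
Total weight = 4/99 + 19/792 + 4/99 = 83/792
P(Y=0 | obs) = 4/99 / 83/792 = 32/83
P(Y=1 | obs) = 19/792 / 83/792 = 19/83
P(Y=2 | obs) = 4/99 / 83/792 = 32/83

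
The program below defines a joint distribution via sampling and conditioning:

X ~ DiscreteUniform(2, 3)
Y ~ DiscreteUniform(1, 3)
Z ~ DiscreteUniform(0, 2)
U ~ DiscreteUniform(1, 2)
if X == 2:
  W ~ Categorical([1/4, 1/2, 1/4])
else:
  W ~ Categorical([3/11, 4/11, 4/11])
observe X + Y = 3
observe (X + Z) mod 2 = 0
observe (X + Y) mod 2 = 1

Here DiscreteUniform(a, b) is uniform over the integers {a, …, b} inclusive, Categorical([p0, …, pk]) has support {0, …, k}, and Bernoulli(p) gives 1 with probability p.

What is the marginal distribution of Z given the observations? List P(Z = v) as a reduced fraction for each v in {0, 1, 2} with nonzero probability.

Enumerate traces; 12 have nonzero weight after conditioning:
  (X=2, Y=1, Z=0, U=1, W=0) weight 1/144
  (X=2, Y=1, Z=0, U=1, W=1) weight 1/72
  (X=2, Y=1, Z=0, U=1, W=2) weight 1/144
  (X=2, Y=1, Z=0, U=2, W=0) weight 1/144
  (X=2, Y=1, Z=0, U=2, W=1) weight 1/72
  (X=2, Y=1, Z=0, U=2, W=2) weight 1/144
  (X=2, Y=1, Z=2, U=1, W=0) weight 1/144
  (X=2, Y=1, Z=2, U=1, W=1) weight 1/72
  … 4 more
Group by Z:
  weight(Z=0) = 1/18
  weight(Z=2) = 1/18
Total weight = 1/18 + 1/18 = 1/9
P(Z=0 | obs) = 1/18 / 1/9 = 1/2
P(Z=2 | obs) = 1/18 / 1/9 = 1/2

P(Z=0) = 1/2, P(Z=2) = 1/2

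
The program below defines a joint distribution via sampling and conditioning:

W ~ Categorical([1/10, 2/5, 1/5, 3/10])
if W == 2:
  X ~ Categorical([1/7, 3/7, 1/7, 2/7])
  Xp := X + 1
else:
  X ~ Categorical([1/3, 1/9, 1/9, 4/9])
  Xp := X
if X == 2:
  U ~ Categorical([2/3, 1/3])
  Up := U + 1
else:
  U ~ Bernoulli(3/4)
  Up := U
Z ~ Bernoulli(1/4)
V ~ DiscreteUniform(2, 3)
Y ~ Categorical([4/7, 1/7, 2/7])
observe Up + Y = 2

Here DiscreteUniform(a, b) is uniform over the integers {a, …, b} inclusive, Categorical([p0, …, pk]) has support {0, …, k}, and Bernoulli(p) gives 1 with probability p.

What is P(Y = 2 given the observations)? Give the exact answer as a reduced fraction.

P(Y = 2 | obs) = 278/843

Enumerate traces; 128 have nonzero weight after conditioning:
  (W=0, X=0, U=0, Z=0, V=2, Y=2) weight 1/1120
  (W=0, X=0, U=0, Z=0, V=3, Y=2) weight 1/1120
  (W=0, X=0, U=0, Z=1, V=2, Y=2) weight 1/3360
  (W=0, X=0, U=0, Z=1, V=3, Y=2) weight 1/3360
  (W=0, X=0, U=1, Z=0, V=2, Y=1) weight 3/2240
  (W=0, X=0, U=1, Z=0, V=3, Y=1) weight 3/2240
  (W=0, X=0, U=1, Z=1, V=2, Y=1) weight 1/2240
  (W=0, X=0, U=1, Z=1, V=3, Y=1) weight 1/2240
  (W=0, X=2, U=1, Z=0, V=2, Y=0) weight 1/1260
  … 119 more
Group by Y:
  weight(Y=0) = 148/6615
  weight(Y=1) = 1399/13230
  weight(Y=2) = 139/2205
Total weight = 148/6615 + 1399/13230 + 139/2205 = 281/1470
P(Y=0 | obs) = 148/6615 / 281/1470 = 296/2529
P(Y=1 | obs) = 1399/13230 / 281/1470 = 1399/2529
P(Y=2 | obs) = 139/2205 / 281/1470 = 278/843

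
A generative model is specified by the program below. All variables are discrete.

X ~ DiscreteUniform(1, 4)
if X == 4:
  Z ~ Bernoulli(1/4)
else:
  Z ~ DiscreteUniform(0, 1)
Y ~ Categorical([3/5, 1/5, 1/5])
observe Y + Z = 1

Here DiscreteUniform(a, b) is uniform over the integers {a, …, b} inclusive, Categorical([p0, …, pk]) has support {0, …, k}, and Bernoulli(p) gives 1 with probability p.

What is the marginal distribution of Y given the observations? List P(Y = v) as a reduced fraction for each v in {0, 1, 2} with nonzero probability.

Enumerate traces; 8 have nonzero weight after conditioning:
  (X=1, Z=0, Y=1) weight 1/40
  (X=1, Z=1, Y=0) weight 3/40
  (X=2, Z=0, Y=1) weight 1/40
  (X=2, Z=1, Y=0) weight 3/40
  (X=3, Z=0, Y=1) weight 1/40
  (X=3, Z=1, Y=0) weight 3/40
  (X=4, Z=0, Y=1) weight 3/80
  (X=4, Z=1, Y=0) weight 3/80
Group by Y:
  weight(Y=0) = 21/80
  weight(Y=1) = 9/80
Total weight = 21/80 + 9/80 = 3/8
P(Y=0 | obs) = 21/80 / 3/8 = 7/10
P(Y=1 | obs) = 9/80 / 3/8 = 3/10

P(Y=0) = 7/10, P(Y=1) = 3/10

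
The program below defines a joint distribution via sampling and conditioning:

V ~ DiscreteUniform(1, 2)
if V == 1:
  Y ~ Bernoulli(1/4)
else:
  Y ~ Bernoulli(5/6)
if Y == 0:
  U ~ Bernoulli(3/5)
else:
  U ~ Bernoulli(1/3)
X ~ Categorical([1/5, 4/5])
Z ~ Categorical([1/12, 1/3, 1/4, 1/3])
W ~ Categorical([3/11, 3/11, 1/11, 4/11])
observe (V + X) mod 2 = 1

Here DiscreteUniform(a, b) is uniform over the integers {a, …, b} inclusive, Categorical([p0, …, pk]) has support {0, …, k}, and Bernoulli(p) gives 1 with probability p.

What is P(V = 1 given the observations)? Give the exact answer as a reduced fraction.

Enumerate traces; 128 have nonzero weight after conditioning:
  (V=1, Y=0, U=0, X=0, Z=0, W=0) weight 3/4400
  (V=1, Y=0, U=0, X=0, Z=0, W=1) weight 3/4400
  (V=1, Y=0, U=0, X=0, Z=0, W=2) weight 1/4400
  (V=1, Y=0, U=0, X=0, Z=0, W=3) weight 1/1100
  (V=1, Y=0, U=0, X=0, Z=1, W=0) weight 3/1100
  (V=1, Y=0, U=0, X=0, Z=1, W=1) weight 3/1100
  (V=1, Y=0, U=0, X=0, Z=1, W=2) weight 1/1100
  (V=1, Y=0, U=0, X=0, Z=1, W=3) weight 1/275
  (V=2, Y=0, U=0, X=1, Z=0, W=0) weight 1/1650
  … 119 more
Group by V:
  weight(V=1) = 1/10
  weight(V=2) = 2/5
Total weight = 1/10 + 2/5 = 1/2
P(V=1 | obs) = 1/10 / 1/2 = 1/5
P(V=2 | obs) = 2/5 / 1/2 = 4/5

P(V = 1 | obs) = 1/5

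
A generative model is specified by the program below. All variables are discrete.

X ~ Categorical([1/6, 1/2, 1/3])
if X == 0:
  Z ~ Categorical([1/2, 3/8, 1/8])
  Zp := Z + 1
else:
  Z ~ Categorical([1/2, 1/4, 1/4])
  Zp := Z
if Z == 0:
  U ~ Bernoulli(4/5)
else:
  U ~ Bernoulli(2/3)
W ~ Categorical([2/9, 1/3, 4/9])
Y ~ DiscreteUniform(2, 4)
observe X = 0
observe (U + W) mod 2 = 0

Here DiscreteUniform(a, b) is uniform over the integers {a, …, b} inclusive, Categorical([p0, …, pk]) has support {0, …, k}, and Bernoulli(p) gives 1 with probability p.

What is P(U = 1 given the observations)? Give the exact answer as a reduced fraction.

P(U = 1 | obs) = 11/19

Enumerate traces; 27 have nonzero weight after conditioning:
  (X=0, Z=0, U=0, W=0, Y=2) weight 1/810
  (X=0, Z=0, U=0, W=0, Y=3) weight 1/810
  (X=0, Z=0, U=0, W=0, Y=4) weight 1/810
  (X=0, Z=0, U=0, W=2, Y=2) weight 1/405
  (X=0, Z=0, U=0, W=2, Y=3) weight 1/405
  (X=0, Z=0, U=0, W=2, Y=4) weight 1/405
  (X=0, Z=0, U=1, W=1, Y=2) weight 1/135
  (X=0, Z=0, U=1, W=1, Y=3) weight 1/135
  … 19 more
Group by U:
  weight(U=0) = 4/135
  weight(U=1) = 11/270
Total weight = 4/135 + 11/270 = 19/270
P(U=0 | obs) = 4/135 / 19/270 = 8/19
P(U=1 | obs) = 11/270 / 19/270 = 11/19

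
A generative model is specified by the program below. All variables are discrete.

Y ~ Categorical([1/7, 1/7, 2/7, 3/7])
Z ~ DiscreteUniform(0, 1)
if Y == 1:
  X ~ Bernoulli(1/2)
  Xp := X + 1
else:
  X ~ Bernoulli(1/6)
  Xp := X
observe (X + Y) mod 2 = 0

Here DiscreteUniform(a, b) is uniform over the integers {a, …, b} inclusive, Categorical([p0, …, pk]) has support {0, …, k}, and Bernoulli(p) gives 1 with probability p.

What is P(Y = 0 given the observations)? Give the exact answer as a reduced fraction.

Enumerate traces; 8 have nonzero weight after conditioning:
  (Y=0, Z=0, X=0) weight 5/84
  (Y=0, Z=1, X=0) weight 5/84
  (Y=1, Z=0, X=1) weight 1/28
  (Y=1, Z=1, X=1) weight 1/28
  (Y=2, Z=0, X=0) weight 5/42
  (Y=2, Z=1, X=0) weight 5/42
  (Y=3, Z=0, X=1) weight 1/28
  (Y=3, Z=1, X=1) weight 1/28
Group by Y:
  weight(Y=0) = 5/42
  weight(Y=1) = 1/14
  weight(Y=2) = 5/21
  weight(Y=3) = 1/14
Total weight = 5/42 + 1/14 + 5/21 + 1/14 = 1/2
P(Y=0 | obs) = 5/42 / 1/2 = 5/21
P(Y=1 | obs) = 1/14 / 1/2 = 1/7
P(Y=2 | obs) = 5/21 / 1/2 = 10/21
P(Y=3 | obs) = 1/14 / 1/2 = 1/7

P(Y = 0 | obs) = 5/21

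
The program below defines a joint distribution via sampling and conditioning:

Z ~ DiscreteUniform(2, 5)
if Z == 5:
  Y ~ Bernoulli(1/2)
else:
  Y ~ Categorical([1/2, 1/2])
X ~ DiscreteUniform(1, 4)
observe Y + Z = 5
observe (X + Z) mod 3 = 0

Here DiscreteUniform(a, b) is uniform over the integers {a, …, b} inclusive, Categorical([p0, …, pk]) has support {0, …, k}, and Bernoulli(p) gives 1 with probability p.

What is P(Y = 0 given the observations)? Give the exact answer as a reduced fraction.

P(Y = 0 | obs) = 2/3

Enumerate traces; 3 have nonzero weight after conditioning:
  (Z=4, Y=1, X=2) weight 1/32
  (Z=5, Y=0, X=1) weight 1/32
  (Z=5, Y=0, X=4) weight 1/32
Group by Y:
  weight(Y=0) = 1/16
  weight(Y=1) = 1/32
Total weight = 1/16 + 1/32 = 3/32
P(Y=0 | obs) = 1/16 / 3/32 = 2/3
P(Y=1 | obs) = 1/32 / 3/32 = 1/3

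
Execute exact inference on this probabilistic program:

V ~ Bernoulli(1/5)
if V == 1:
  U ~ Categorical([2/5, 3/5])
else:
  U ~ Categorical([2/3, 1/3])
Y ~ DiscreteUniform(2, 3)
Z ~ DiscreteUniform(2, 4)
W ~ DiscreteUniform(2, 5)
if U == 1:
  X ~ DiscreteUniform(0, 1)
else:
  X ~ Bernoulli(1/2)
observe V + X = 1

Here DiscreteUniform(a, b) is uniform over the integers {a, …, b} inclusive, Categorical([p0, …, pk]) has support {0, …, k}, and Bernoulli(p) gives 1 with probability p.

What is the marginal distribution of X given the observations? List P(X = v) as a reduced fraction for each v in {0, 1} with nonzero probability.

P(X=0) = 1/5, P(X=1) = 4/5

Enumerate traces; 96 have nonzero weight after conditioning:
  (V=0, U=0, Y=2, Z=2, W=2, X=1) weight 1/90
  (V=0, U=0, Y=2, Z=2, W=3, X=1) weight 1/90
  (V=0, U=0, Y=2, Z=2, W=4, X=1) weight 1/90
  (V=0, U=0, Y=2, Z=2, W=5, X=1) weight 1/90
  (V=0, U=0, Y=2, Z=3, W=2, X=1) weight 1/90
  (V=0, U=0, Y=2, Z=3, W=3, X=1) weight 1/90
  (V=0, U=0, Y=2, Z=3, W=4, X=1) weight 1/90
  (V=0, U=0, Y=2, Z=3, W=5, X=1) weight 1/90
  (V=1, U=0, Y=2, Z=2, W=2, X=0) weight 1/600
  … 87 more
Group by X:
  weight(X=0) = 1/10
  weight(X=1) = 2/5
Total weight = 1/10 + 2/5 = 1/2
P(X=0 | obs) = 1/10 / 1/2 = 1/5
P(X=1 | obs) = 2/5 / 1/2 = 4/5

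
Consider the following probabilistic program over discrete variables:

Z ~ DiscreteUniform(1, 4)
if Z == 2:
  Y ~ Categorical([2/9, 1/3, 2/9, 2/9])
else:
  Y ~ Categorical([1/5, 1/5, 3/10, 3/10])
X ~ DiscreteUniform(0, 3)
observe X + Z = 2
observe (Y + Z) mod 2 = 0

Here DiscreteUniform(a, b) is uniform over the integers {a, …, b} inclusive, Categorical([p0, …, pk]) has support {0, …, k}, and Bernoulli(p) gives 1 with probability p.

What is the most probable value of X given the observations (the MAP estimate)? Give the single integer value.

argmax_v P(X = v | obs) = 1

Enumerate traces; 4 have nonzero weight after conditioning:
  (Z=1, Y=1, X=1) weight 1/80
  (Z=1, Y=3, X=1) weight 3/160
  (Z=2, Y=0, X=0) weight 1/72
  (Z=2, Y=2, X=0) weight 1/72
Group by X:
  weight(X=0) = 1/36
  weight(X=1) = 1/32
Total weight = 1/36 + 1/32 = 17/288
P(X=0 | obs) = 1/36 / 17/288 = 8/17
P(X=1 | obs) = 1/32 / 17/288 = 9/17
argmax = 1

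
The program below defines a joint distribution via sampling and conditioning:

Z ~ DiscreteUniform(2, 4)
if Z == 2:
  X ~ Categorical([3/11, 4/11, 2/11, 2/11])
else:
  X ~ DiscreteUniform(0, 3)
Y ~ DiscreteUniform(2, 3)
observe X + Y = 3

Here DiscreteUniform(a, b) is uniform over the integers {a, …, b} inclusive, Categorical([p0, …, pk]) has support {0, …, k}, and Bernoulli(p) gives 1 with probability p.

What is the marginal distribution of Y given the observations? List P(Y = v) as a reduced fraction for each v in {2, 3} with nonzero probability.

P(Y=2) = 19/36, P(Y=3) = 17/36

Enumerate traces; 6 have nonzero weight after conditioning:
  (Z=2, X=0, Y=3) weight 1/22
  (Z=2, X=1, Y=2) weight 2/33
  (Z=3, X=0, Y=3) weight 1/24
  (Z=3, X=1, Y=2) weight 1/24
  (Z=4, X=0, Y=3) weight 1/24
  (Z=4, X=1, Y=2) weight 1/24
Group by Y:
  weight(Y=2) = 19/132
  weight(Y=3) = 17/132
Total weight = 19/132 + 17/132 = 3/11
P(Y=2 | obs) = 19/132 / 3/11 = 19/36
P(Y=3 | obs) = 17/132 / 3/11 = 17/36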